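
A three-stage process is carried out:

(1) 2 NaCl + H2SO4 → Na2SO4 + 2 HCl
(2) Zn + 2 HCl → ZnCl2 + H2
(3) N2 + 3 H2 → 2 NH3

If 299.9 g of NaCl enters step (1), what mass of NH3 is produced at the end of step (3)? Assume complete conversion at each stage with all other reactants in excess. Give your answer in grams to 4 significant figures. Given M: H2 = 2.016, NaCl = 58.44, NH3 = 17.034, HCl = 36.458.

29.14 g

n(NaCl) = 299.9 / 58.44 = 5.1318 mol.
Reaction (1): NaCl→HCl ratio 2:2 ⇒ n(HCl) = 5.1318 mol.
Reaction (2): HCl→H2 ratio 2:1 ⇒ n(H2) = 2.5659 mol.
Reaction (3): H2→NH3 ratio 3:2 ⇒ n(NH3) = 1.7106 mol.
Mass of NH3 = 1.7106 × 17.034 = 29.138 g.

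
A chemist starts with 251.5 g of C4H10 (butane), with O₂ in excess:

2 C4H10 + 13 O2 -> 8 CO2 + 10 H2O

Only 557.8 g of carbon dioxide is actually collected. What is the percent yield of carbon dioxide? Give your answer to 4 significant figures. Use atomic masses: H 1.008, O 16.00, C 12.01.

73.22 %

M(C4H10) = 4(12.01) + 10(1.008) = 58.12 g/mol.
M(CO2) = 12.01 + 2(16.00) = 44.01 g/mol.
n(C4H10) = 251.50 g / 58.12 g/mol = 4.3273 mol.
From the equation the C4H10:CO2 mole ratio is 2:8, so n(CO2) = 4.3273 × 8/2 = 17.309 mol.
Mass of CO2 = 17.309 mol × 44.01 g/mol = 761.77 g.
This is the theoretical yield. Percent yield = 557.8 g / 761.77 g × 100% = 73.224%.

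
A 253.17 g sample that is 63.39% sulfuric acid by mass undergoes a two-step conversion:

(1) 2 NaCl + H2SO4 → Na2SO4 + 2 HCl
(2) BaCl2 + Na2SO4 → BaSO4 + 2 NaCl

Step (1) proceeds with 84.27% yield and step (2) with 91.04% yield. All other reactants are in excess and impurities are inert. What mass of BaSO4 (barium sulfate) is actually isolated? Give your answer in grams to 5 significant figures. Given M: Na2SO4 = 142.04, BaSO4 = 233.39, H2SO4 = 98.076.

Pure H2SO4 = 253.17 × 0.6339 = 160.484 g.
n(H2SO4) = 160.484 / 98.076 = 1.63633 mol.
Step 1 (H2SO4:Na2SO4 = 1:1): theoretical n(Na2SO4) = 1.63633 mol; at 84.27% yield, n(Na2SO4) = 1.37893 mol.
Step 2 (Na2SO4:BaSO4 = 1:1): theoretical n(BaSO4) = 1.37893 mol, so theoretical mass = 1.37893 × 233.39 = 321.829 g.
At 91.04% yield, actual mass of BaSO4 = 321.829 × 0.9104 = 292.993 g.

292.99 g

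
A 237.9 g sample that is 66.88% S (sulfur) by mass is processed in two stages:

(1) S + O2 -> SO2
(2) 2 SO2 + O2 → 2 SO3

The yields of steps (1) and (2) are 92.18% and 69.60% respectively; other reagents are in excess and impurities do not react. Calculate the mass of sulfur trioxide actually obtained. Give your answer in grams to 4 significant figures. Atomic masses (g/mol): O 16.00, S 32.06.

254.9 g

Pure S = 237.9 × 0.6688 = 159.11 g.
M(S) = 32.06 g/mol.
M(SO3) = 32.06 + 3(16.00) = 80.06 g/mol.
n(S) = 159.11 / 32.06 = 4.9628 mol.
Step 1 (S:SO2 = 1:1): theoretical n(SO2) = 4.9628 mol; at 92.18% yield, n(SO2) = 4.5747 mol.
Step 2 (SO2:SO3 = 2:2): theoretical n(SO3) = 4.5747 mol, so theoretical mass = 4.5747 × 80.06 = 366.25 g.
At 69.60% yield, actual mass of SO3 = 366.25 × 0.6960 = 254.91 g.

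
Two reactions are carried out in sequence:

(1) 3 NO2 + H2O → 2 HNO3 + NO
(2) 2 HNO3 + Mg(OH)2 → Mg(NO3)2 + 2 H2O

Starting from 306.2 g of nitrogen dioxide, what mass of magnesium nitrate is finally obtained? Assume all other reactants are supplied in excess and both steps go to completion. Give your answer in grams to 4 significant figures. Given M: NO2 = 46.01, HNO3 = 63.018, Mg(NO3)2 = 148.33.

329.0 g

n(NO2) = 306.20 / 46.01 = 6.6551 mol.
Step 1 gives a 3:2 ratio of NO2 to HNO3, so n(HNO3) = 4.4367 mol.
In step 2 the HNO3:Mg(NO3)2 ratio is 2:1, so n(Mg(NO3)2) = 2.2184 mol.
Mass of Mg(NO3)2 = 2.2184 × 148.33 = 329.05 g.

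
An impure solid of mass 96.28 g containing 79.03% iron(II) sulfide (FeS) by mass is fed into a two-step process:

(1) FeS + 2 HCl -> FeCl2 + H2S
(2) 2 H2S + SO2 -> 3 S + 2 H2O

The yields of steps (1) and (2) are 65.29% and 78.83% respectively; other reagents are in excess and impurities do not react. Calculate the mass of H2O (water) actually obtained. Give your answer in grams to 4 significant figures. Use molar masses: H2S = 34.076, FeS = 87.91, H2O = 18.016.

8.026 g

Pure FeS = 96.28 × 0.7903 = 76.090 g.
n(FeS) = 76.090 / 87.91 = 0.86555 mol.
Step 1 (FeS:H2S = 1:1): theoretical n(H2S) = 0.86555 mol; at 65.29% yield, n(H2S) = 0.56511 mol.
Step 2 (H2S:H2O = 2:2): theoretical n(H2O) = 0.56511 mol, so theoretical mass = 0.56511 × 18.016 = 10.181 g.
At 78.83% yield, actual mass of H2O = 10.181 × 0.7883 = 8.0258 g.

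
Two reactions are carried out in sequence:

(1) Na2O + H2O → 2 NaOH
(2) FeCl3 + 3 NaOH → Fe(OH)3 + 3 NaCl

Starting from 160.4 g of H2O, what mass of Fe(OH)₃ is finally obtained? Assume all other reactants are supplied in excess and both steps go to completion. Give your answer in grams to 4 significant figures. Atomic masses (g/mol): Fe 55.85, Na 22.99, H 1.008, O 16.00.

M(H2O) = 2(1.008) + 16.00 = 18.016 g/mol.
M(Fe(OH)3) = 55.85 + 3(16.00) + 3(1.008) = 106.874 g/mol.
n(H2O) = 160.40 / 18.016 = 8.9032 mol.
Step 1 gives a 1:2 ratio of H2O to NaOH, so n(NaOH) = 17.806 mol.
In step 2 the NaOH:Fe(OH)3 ratio is 3:1, so n(Fe(OH)3) = 5.9355 mol.
Mass of Fe(OH)3 = 5.9355 × 106.874 = 634.35 g.

634.3 g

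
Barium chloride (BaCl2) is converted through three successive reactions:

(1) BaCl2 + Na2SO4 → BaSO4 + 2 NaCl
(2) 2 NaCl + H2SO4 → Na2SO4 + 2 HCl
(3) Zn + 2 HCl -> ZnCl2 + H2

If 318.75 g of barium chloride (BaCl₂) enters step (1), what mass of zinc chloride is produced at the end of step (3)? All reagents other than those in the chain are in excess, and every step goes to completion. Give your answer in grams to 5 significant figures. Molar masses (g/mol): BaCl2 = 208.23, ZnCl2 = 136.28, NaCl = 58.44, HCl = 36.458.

n(BaCl2) = 318.75 / 208.23 = 1.53076 mol.
Reaction (1): BaCl2→NaCl ratio 1:2 ⇒ n(NaCl) = 3.06152 mol.
Reaction (2): NaCl→HCl ratio 2:2 ⇒ n(HCl) = 3.06152 mol.
Reaction (3): HCl→ZnCl2 ratio 2:1 ⇒ n(ZnCl2) = 1.53076 mol.
Mass of ZnCl2 = 1.53076 × 136.28 = 208.612 g.

208.61 g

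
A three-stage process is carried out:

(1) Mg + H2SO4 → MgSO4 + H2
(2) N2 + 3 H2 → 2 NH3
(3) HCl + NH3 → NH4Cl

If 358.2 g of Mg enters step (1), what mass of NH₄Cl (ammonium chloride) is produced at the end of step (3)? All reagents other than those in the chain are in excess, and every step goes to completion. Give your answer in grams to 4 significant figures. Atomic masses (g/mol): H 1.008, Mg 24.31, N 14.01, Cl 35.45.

M(Mg) = 24.31 g/mol.
M(NH4Cl) = 14.01 + 4(1.008) + 35.45 = 53.492 g/mol.
n(Mg) = 358.2 / 24.31 = 14.735 mol.
Reaction (1): Mg→H2 ratio 1:1 ⇒ n(H2) = 14.735 mol.
Reaction (2): H2→NH3 ratio 3:2 ⇒ n(NH3) = 9.8231 mol.
Reaction (3): NH3→NH4Cl ratio 1:1 ⇒ n(NH4Cl) = 9.8231 mol.
Mass of NH4Cl = 9.8231 × 53.492 = 525.46 g.

525.5 g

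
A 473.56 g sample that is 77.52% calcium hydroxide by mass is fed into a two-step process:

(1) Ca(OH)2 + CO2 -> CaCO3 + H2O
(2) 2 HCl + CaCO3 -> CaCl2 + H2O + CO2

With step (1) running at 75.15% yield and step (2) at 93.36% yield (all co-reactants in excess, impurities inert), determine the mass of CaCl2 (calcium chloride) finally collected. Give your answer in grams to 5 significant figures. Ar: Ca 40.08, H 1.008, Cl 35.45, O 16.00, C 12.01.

385.77 g

Pure Ca(OH)2 = 473.56 × 0.7752 = 367.104 g.
M(Ca(OH)2) = 40.08 + 2(16.00) + 2(1.008) = 74.096 g/mol.
M(CaCl2) = 40.08 + 2(35.45) = 110.98 g/mol.
n(Ca(OH)2) = 367.104 / 74.096 = 4.95443 mol.
Step 1 (Ca(OH)2:CaCO3 = 1:1): theoretical n(CaCO3) = 4.95443 mol; at 75.15% yield, n(CaCO3) = 3.72326 mol.
Step 2 (CaCO3:CaCl2 = 1:1): theoretical n(CaCl2) = 3.72326 mol, so theoretical mass = 3.72326 × 110.98 = 413.207 g.
At 93.36% yield, actual mass of CaCl2 = 413.207 × 0.9336 = 385.770 g.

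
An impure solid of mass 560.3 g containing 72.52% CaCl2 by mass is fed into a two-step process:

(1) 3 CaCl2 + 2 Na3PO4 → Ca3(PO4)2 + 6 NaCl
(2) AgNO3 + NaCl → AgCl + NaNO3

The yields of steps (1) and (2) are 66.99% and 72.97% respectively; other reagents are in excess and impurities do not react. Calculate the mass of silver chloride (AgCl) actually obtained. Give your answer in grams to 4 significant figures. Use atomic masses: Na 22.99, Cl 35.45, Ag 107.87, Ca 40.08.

513.0 g

Pure CaCl2 = 560.3 × 0.7252 = 406.33 g.
M(CaCl2) = 40.08 + 2(35.45) = 110.98 g/mol.
M(AgCl) = 107.87 + 35.45 = 143.32 g/mol.
n(CaCl2) = 406.33 / 110.98 = 3.6613 mol.
Step 1 (CaCl2:NaCl = 3:6): theoretical n(NaCl) = 7.3226 mol; at 66.99% yield, n(NaCl) = 4.9054 mol.
Step 2 (NaCl:AgCl = 1:1): theoretical n(AgCl) = 4.9054 mol, so theoretical mass = 4.9054 × 143.32 = 703.04 g.
At 72.97% yield, actual mass of AgCl = 703.04 × 0.7297 = 513.01 g.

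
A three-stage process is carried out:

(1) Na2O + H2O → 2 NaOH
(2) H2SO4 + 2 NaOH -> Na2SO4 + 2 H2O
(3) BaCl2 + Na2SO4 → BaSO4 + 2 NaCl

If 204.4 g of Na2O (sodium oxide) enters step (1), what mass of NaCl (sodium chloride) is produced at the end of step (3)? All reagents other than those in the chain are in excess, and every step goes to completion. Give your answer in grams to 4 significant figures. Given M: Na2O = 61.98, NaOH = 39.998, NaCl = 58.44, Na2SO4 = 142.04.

n(Na2O) = 204.4 / 61.98 = 3.2978 mol.
Reaction (1): Na2O→NaOH ratio 1:2 ⇒ n(NaOH) = 6.5957 mol.
Reaction (2): NaOH→Na2SO4 ratio 2:1 ⇒ n(Na2SO4) = 3.2978 mol.
Reaction (3): Na2SO4→NaCl ratio 1:2 ⇒ n(NaCl) = 6.5957 mol.
Mass of NaCl = 6.5957 × 58.44 = 385.45 g.

385.5 g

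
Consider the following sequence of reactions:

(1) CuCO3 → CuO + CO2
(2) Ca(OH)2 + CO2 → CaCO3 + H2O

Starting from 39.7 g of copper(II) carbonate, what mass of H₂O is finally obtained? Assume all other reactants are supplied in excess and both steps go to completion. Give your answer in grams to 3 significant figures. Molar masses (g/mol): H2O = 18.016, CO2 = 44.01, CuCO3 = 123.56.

5.79 g

n(CuCO3) = 39.70 / 123.56 = 0.3213 mol.
Step 1 gives a 1:1 ratio of CuCO3 to CO2, so n(CO2) = 0.3213 mol.
In step 2 the CO2:H2O ratio is 1:1, so n(H2O) = 0.3213 mol.
Mass of H2O = 0.3213 × 18.016 = 5.789 g.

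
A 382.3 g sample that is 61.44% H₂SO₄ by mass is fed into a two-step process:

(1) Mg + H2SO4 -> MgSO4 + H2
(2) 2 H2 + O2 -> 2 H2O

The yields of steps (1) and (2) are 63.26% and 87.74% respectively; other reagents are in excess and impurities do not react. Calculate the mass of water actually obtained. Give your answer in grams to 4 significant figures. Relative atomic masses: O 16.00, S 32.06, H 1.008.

23.95 g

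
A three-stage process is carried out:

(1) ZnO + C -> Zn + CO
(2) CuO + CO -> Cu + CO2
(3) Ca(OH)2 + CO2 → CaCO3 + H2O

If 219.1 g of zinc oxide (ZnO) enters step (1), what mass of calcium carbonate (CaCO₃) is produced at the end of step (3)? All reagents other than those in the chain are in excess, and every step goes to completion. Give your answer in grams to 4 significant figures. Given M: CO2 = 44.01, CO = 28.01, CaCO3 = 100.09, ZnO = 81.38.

269.5 g

n(ZnO) = 219.1 / 81.38 = 2.6923 mol.
Reaction (1): ZnO→CO ratio 1:1 ⇒ n(CO) = 2.6923 mol.
Reaction (2): CO→CO2 ratio 1:1 ⇒ n(CO2) = 2.6923 mol.
Reaction (3): CO2→CaCO3 ratio 1:1 ⇒ n(CaCO3) = 2.6923 mol.
Mass of CaCO3 = 2.6923 × 100.09 = 269.47 g.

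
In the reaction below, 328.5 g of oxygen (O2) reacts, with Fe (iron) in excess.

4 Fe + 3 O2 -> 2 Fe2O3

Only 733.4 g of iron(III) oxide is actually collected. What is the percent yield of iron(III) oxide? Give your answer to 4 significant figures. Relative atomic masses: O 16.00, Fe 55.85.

67.10 %

M(O2) = 2(16.00) = 32.00 g/mol.
M(Fe2O3) = 2(55.85) + 3(16.00) = 159.70 g/mol.
n(O2) = 328.50 g / 32.00 g/mol = 10.266 mol.
From the equation the O2:Fe2O3 mole ratio is 3:2, so n(Fe2O3) = 10.266 × 2/3 = 6.8438 mol.
Mass of Fe2O3 = 6.8438 mol × 159.70 g/mol = 1092.9 g.
This is the theoretical yield. Percent yield = 733.4 g / 1092.9 g × 100% = 67.103%.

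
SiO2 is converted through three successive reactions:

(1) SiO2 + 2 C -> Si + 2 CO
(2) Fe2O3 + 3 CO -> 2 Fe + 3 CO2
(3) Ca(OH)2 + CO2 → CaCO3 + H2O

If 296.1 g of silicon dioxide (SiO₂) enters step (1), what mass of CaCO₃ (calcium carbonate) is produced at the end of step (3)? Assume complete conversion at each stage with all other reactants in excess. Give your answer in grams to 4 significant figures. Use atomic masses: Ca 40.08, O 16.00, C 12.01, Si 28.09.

M(SiO2) = 28.09 + 2(16.00) = 60.09 g/mol.
M(CaCO3) = 40.08 + 12.01 + 3(16.00) = 100.09 g/mol.
n(SiO2) = 296.1 / 60.09 = 4.9276 mol.
Reaction (1): SiO2→CO ratio 1:2 ⇒ n(CO) = 9.8552 mol.
Reaction (2): CO→CO2 ratio 3:3 ⇒ n(CO2) = 9.8552 mol.
Reaction (3): CO2→CaCO3 ratio 1:1 ⇒ n(CaCO3) = 9.8552 mol.
Mass of CaCO3 = 9.8552 × 100.09 = 986.41 g.

986.4 g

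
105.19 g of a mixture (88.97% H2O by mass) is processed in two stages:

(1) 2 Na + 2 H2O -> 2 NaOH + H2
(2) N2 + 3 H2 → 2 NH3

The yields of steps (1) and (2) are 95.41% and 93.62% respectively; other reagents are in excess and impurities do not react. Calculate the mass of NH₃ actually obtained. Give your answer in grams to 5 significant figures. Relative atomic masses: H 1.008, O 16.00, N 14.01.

26.346 g

Pure H2O = 105.19 × 0.8897 = 93.5875 g.
M(H2O) = 2(1.008) + 16.00 = 18.016 g/mol.
M(NH3) = 14.01 + 3(1.008) = 17.034 g/mol.
n(H2O) = 93.5875 / 18.016 = 5.19469 mol.
Step 1 (H2O:H2 = 2:1): theoretical n(H2) = 2.59735 mol; at 95.41% yield, n(H2) = 2.47813 mol.
Step 2 (H2:NH3 = 3:2): theoretical n(NH3) = 1.65208 mol, so theoretical mass = 1.65208 × 17.034 = 28.1416 g.
At 93.62% yield, actual mass of NH3 = 28.1416 × 0.9362 = 26.3462 g.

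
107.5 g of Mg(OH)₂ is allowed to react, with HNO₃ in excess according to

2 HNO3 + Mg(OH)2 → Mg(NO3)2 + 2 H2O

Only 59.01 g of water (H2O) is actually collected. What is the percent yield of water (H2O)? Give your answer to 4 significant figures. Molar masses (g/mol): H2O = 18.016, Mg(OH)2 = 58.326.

88.86 %

n(Mg(OH)2) = 107.50 g / 58.326 g/mol = 1.8431 mol.
From the equation the Mg(OH)2:H2O mole ratio is 1:2, so n(H2O) = 1.8431 × 2/1 = 3.6862 mol.
Mass of H2O = 3.6862 mol × 18.016 g/mol = 66.410 g.
This is the theoretical yield. Percent yield = 59.01 g / 66.410 g × 100% = 88.857%.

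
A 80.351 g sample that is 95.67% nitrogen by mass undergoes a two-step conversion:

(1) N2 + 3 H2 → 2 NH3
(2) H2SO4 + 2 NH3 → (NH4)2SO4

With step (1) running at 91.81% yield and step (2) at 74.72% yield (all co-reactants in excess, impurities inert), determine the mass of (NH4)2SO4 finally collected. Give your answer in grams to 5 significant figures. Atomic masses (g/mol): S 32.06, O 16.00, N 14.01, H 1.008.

248.70 g

Pure N2 = 80.351 × 0.9567 = 76.8718 g.
M(N2) = 2(14.01) = 28.02 g/mol.
M((NH4)2SO4) = 2(14.01) + 8(1.008) + 32.06 + 4(16.00) = 132.144 g/mol.
n(N2) = 76.8718 / 28.02 = 2.74346 mol.
Step 1 (N2:NH3 = 1:2): theoretical n(NH3) = 5.48692 mol; at 91.81% yield, n(NH3) = 5.03754 mol.
Step 2 (NH3:(NH4)2SO4 = 2:1): theoretical n((NH4)2SO4) = 2.51877 mol, so theoretical mass = 2.51877 × 132.144 = 332.841 g.
At 74.72% yield, actual mass of (NH4)2SO4 = 332.841 × 0.7472 = 248.699 g.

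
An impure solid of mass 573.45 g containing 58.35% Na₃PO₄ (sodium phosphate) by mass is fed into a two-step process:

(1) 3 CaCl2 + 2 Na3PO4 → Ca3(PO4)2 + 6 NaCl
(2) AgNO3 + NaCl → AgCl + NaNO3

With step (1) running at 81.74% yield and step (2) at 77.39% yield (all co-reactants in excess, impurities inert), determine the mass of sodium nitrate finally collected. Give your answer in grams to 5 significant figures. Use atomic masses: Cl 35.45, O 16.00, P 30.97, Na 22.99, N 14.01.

Pure Na3PO4 = 573.45 × 0.5835 = 334.608 g.
M(Na3PO4) = 3(22.99) + 30.97 + 4(16.00) = 163.94 g/mol.
M(NaNO3) = 22.99 + 14.01 + 3(16.00) = 85.00 g/mol.
n(Na3PO4) = 334.608 / 163.94 = 2.04104 mol.
Step 1 (Na3PO4:NaCl = 2:6): theoretical n(NaCl) = 6.12312 mol; at 81.74% yield, n(NaCl) = 5.00504 mol.
Step 2 (NaCl:NaNO3 = 1:1): theoretical n(NaNO3) = 5.00504 mol, so theoretical mass = 5.00504 × 85.00 = 425.428 g.
At 77.39% yield, actual mass of NaNO3 = 425.428 × 0.7739 = 329.239 g.

329.24 g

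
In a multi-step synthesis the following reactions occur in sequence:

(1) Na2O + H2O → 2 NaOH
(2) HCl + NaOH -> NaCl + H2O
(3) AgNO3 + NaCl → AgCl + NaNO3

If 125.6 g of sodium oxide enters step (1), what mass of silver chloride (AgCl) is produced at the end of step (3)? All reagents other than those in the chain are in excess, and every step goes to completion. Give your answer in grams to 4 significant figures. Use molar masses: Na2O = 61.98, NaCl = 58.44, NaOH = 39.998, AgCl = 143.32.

580.9 g

n(Na2O) = 125.6 / 61.98 = 2.0265 mol.
Reaction (1): Na2O→NaOH ratio 1:2 ⇒ n(NaOH) = 4.0529 mol.
Reaction (2): NaOH→NaCl ratio 1:1 ⇒ n(NaCl) = 4.0529 mol.
Reaction (3): NaCl→AgCl ratio 1:1 ⇒ n(AgCl) = 4.0529 mol.
Mass of AgCl = 4.0529 × 143.32 = 580.86 g.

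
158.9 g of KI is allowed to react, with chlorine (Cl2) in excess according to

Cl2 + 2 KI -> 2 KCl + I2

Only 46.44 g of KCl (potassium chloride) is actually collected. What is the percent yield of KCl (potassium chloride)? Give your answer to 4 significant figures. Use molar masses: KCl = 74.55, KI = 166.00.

65.08 %

n(KI) = 158.90 g / 166.00 g/mol = 0.95723 mol.
From the equation the KI:KCl mole ratio is 2:2, so n(KCl) = 0.95723 × 2/2 = 0.95723 mol.
Mass of KCl = 0.95723 mol × 74.55 g/mol = 71.361 g.
This is the theoretical yield. Percent yield = 46.44 g / 71.361 g × 100% = 65.077%.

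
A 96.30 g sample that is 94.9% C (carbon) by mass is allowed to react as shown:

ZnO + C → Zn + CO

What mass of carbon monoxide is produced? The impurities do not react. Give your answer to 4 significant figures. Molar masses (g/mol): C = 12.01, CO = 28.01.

213.1 g

Mass of pure C = 96.30 g × 0.949 = 91.389 g.
n(C) = 91.389 g / 12.01 g/mol = 7.6094 mol.
From the equation the C:CO mole ratio is 1:1, so n(CO) = 7.6094 × 1/1 = 7.6094 mol.
Mass of CO = 7.6094 mol × 28.01 g/mol = 213.14 g.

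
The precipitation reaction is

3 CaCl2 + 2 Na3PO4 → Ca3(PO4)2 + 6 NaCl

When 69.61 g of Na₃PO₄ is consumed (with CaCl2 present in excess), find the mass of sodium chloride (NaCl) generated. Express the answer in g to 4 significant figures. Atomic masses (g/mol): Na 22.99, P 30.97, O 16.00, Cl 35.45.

74.44 g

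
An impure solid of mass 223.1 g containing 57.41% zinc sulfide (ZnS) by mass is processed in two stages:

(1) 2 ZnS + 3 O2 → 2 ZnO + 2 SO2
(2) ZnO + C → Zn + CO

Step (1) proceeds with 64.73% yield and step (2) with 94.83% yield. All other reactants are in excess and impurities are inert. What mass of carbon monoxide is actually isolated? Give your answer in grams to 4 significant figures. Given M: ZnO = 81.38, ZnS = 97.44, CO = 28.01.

Pure ZnS = 223.1 × 0.5741 = 128.08 g.
n(ZnS) = 128.08 / 97.44 = 1.3145 mol.
Step 1 (ZnS:ZnO = 2:2): theoretical n(ZnO) = 1.3145 mol; at 64.73% yield, n(ZnO) = 0.85085 mol.
Step 2 (ZnO:CO = 1:1): theoretical n(CO) = 0.85085 mol, so theoretical mass = 0.85085 × 28.01 = 23.832 g.
At 94.83% yield, actual mass of CO = 23.832 × 0.9483 = 22.600 g.

22.60 g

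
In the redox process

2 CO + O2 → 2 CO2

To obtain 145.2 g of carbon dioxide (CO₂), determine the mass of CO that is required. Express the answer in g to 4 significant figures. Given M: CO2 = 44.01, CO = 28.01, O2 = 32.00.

n(CO2) = 145.20 g / 44.01 g/mol = 3.2993 mol.
From the equation the CO2:CO mole ratio is 2:2, so n(CO) = 3.2993 × 2/2 = 3.2993 mol.
Mass of CO = 3.2993 mol × 28.01 g/mol = 92.412 g.

92.41 g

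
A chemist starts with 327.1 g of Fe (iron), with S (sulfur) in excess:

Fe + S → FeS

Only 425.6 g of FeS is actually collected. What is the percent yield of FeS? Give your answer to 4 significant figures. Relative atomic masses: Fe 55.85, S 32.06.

82.66 %

M(Fe) = 55.85 g/mol.
M(FeS) = 55.85 + 32.06 = 87.91 g/mol.
n(Fe) = 327.10 g / 55.85 g/mol = 5.8568 mol.
From the equation the Fe:FeS mole ratio is 1:1, so n(FeS) = 5.8568 × 1/1 = 5.8568 mol.
Mass of FeS = 5.8568 mol × 87.91 g/mol = 514.87 g.
This is the theoretical yield. Percent yield = 425.6 g / 514.87 g × 100% = 82.662%.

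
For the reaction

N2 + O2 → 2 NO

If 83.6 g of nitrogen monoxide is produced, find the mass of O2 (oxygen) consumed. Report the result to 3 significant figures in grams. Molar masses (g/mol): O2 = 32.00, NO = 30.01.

n(NO) = 83.60 g / 30.01 g/mol = 2.786 mol.
From the equation the NO:O2 mole ratio is 2:1, so n(O2) = 2.786 × 1/2 = 1.393 mol.
Mass of O2 = 1.393 mol × 32.00 g/mol = 44.57 g.

44.6 g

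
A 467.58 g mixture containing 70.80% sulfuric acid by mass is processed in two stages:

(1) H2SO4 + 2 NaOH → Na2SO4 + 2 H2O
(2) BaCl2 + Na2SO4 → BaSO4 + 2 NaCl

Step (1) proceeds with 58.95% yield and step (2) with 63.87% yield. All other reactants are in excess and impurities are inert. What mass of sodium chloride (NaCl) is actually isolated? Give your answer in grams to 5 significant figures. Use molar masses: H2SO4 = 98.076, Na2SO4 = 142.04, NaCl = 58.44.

148.54 g

Pure H2SO4 = 467.58 × 0.7080 = 331.047 g.
n(H2SO4) = 331.047 / 98.076 = 3.37541 mol.
Step 1 (H2SO4:Na2SO4 = 1:1): theoretical n(Na2SO4) = 3.37541 mol; at 58.95% yield, n(Na2SO4) = 1.98980 mol.
Step 2 (Na2SO4:NaCl = 1:2): theoretical n(NaCl) = 3.97961 mol, so theoretical mass = 3.97961 × 58.44 = 232.568 g.
At 63.87% yield, actual mass of NaCl = 232.568 × 0.6387 = 148.541 g.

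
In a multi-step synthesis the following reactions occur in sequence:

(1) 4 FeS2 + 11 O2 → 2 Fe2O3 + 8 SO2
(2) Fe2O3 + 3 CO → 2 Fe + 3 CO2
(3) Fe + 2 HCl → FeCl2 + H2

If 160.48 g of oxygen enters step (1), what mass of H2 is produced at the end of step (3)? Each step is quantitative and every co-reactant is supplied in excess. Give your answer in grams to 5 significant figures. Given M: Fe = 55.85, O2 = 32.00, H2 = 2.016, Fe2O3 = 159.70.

3.6765 g

n(O2) = 160.48 / 32.00 = 5.01500 mol.
Reaction (1): O2→Fe2O3 ratio 11:2 ⇒ n(Fe2O3) = 0.911818 mol.
Reaction (2): Fe2O3→Fe ratio 1:2 ⇒ n(Fe) = 1.82364 mol.
Reaction (3): Fe→H2 ratio 1:1 ⇒ n(H2) = 1.82364 mol.
Mass of H2 = 1.82364 × 2.016 = 3.67645 g.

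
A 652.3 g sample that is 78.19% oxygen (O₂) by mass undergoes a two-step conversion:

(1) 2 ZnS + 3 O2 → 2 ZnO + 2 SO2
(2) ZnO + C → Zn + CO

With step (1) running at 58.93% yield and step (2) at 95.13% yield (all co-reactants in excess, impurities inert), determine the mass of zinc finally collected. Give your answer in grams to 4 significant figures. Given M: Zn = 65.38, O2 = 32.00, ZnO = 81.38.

Pure O2 = 652.3 × 0.7819 = 510.03 g.
n(O2) = 510.03 / 32.00 = 15.939 mol.
Step 1 (O2:ZnO = 3:2): theoretical n(ZnO) = 10.626 mol; at 58.93% yield, n(ZnO) = 6.2617 mol.
Step 2 (ZnO:Zn = 1:1): theoretical n(Zn) = 6.2617 mol, so theoretical mass = 6.2617 × 65.38 = 409.39 g.
At 95.13% yield, actual mass of Zn = 409.39 × 0.9513 = 389.45 g.

389.5 g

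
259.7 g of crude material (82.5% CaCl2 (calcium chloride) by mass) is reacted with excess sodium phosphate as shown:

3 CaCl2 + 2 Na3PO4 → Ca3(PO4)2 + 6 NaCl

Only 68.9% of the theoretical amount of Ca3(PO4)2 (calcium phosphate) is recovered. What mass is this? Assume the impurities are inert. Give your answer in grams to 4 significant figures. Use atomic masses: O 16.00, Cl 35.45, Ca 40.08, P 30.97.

137.5 g

Pure CaCl2 available = 259.7 g × 0.825 = 214.25 g.
M(CaCl2) = 40.08 + 2(35.45) = 110.98 g/mol.
M(Ca3(PO4)2) = 3(40.08) + 2(30.97) + 8(16.00) = 310.18 g/mol.
n(CaCl2) = 214.25 g / 110.98 g/mol = 1.9306 mol.
From the equation the CaCl2:Ca3(PO4)2 mole ratio is 3:1, so n(Ca3(PO4)2) = 1.9306 × 1/3 = 0.64352 mol.
Mass of Ca3(PO4)2 = 0.64352 mol × 310.18 g/mol = 199.61 g.
Actual mass collected = 199.61 g × 0.689 = 137.53 g.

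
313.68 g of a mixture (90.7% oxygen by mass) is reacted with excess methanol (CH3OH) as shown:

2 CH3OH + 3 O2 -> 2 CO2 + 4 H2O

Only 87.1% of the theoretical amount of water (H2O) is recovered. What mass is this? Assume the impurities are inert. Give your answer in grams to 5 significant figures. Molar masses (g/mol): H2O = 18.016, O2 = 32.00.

Pure O2 available = 313.68 g × 0.907 = 284.508 g.
n(O2) = 284.508 g / 32.00 g/mol = 8.89087 mol.
From the equation the O2:H2O mole ratio is 3:4, so n(H2O) = 8.89087 × 4/3 = 11.8545 mol.
Mass of H2O = 11.8545 mol × 18.016 g/mol = 213.570 g.
Actual mass collected = 213.570 g × 0.871 = 186.020 g.

186.02 g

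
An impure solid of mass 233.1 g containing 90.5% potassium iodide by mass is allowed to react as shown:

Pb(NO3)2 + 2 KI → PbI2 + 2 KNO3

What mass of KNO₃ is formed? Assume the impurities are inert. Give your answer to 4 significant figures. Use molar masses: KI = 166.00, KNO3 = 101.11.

128.5 g

Mass of pure KI = 233.1 g × 0.905 = 210.96 g.
n(KI) = 210.96 g / 166.00 g/mol = 1.2708 mol.
From the equation the KI:KNO3 mole ratio is 2:2, so n(KNO3) = 1.2708 × 2/2 = 1.2708 mol.
Mass of KNO3 = 1.2708 mol × 101.11 g/mol = 128.49 g.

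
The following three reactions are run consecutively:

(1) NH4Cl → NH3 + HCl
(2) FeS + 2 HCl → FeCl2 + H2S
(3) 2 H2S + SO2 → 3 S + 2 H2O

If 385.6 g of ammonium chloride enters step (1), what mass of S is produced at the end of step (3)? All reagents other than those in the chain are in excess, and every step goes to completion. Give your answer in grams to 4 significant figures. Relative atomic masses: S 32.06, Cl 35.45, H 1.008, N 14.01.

173.3 g

M(NH4Cl) = 14.01 + 4(1.008) + 35.45 = 53.492 g/mol.
M(S) = 32.06 g/mol.
n(NH4Cl) = 385.6 / 53.492 = 7.2086 mol.
Reaction (1): NH4Cl→HCl ratio 1:1 ⇒ n(HCl) = 7.2086 mol.
Reaction (2): HCl→H2S ratio 2:1 ⇒ n(H2S) = 3.6043 mol.
Reaction (3): H2S→S ratio 2:3 ⇒ n(S) = 5.4064 mol.
Mass of S = 5.4064 × 32.06 = 173.33 g.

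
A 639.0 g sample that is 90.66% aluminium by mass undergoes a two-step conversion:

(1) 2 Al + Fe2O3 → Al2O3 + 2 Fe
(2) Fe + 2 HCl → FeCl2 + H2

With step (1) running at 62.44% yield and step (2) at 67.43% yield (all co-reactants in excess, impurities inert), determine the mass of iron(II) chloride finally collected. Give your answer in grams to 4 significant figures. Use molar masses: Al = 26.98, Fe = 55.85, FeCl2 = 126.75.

1146 g

Pure Al = 639.0 × 0.9066 = 579.32 g.
n(Al) = 579.32 / 26.98 = 21.472 mol.
Step 1 (Al:Fe = 2:2): theoretical n(Fe) = 21.472 mol; at 62.44% yield, n(Fe) = 13.407 mol.
Step 2 (Fe:FeCl2 = 1:1): theoretical n(FeCl2) = 13.407 mol, so theoretical mass = 13.407 × 126.75 = 1699.4 g.
At 67.43% yield, actual mass of FeCl2 = 1699.4 × 0.6743 = 1145.9 g.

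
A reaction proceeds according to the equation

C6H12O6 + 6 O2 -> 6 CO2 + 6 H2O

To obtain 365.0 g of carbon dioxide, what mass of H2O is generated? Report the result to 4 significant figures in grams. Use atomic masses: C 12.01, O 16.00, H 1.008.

M(CO2) = 12.01 + 2(16.00) = 44.01 g/mol.
M(H2O) = 2(1.008) + 16.00 = 18.016 g/mol.
n(CO2) = 365.00 g / 44.01 g/mol = 8.2936 mol.
From the equation the CO2:H2O mole ratio is 6:6, so n(H2O) = 8.2936 × 6/6 = 8.2936 mol.
Mass of H2O = 8.2936 mol × 18.016 g/mol = 149.42 g.

149.4 g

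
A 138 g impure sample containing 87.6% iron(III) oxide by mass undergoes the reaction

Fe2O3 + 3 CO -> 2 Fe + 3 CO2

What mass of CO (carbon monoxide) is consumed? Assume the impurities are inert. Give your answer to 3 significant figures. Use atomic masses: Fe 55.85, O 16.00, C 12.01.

Mass of pure Fe2O3 = 138 g × 0.876 = 120.9 g.
M(Fe2O3) = 2(55.85) + 3(16.00) = 159.70 g/mol.
M(CO) = 12.01 + 16.00 = 28.01 g/mol.
n(Fe2O3) = 120.9 g / 159.70 g/mol = 0.7570 mol.
From the equation the Fe2O3:CO mole ratio is 1:3, so n(CO) = 0.7570 × 3/1 = 2.271 mol.
Mass of CO = 2.271 mol × 28.01 g/mol = 63.61 g.

63.6 g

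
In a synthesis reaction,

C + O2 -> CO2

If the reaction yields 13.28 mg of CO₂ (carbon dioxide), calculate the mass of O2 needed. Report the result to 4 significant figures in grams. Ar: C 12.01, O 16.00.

M(CO2) = 12.01 + 2(16.00) = 44.01 g/mol.
M(O2) = 2(16.00) = 32.00 g/mol.
Convert: 13.28 mg = 0.013280 g.
n(CO2) = 0.013280 g / 44.01 g/mol = 0.00030175 mol.
From the equation the CO2:O2 mole ratio is 1:1, so n(O2) = 0.00030175 × 1/1 = 0.00030175 mol.
Mass of O2 = 0.00030175 mol × 32.00 g/mol = 0.0096560 g.

0.009656 g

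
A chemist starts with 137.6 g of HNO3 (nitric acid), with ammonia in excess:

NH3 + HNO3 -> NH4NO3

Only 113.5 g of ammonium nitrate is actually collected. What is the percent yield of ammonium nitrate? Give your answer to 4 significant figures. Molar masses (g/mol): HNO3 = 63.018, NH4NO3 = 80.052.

n(HNO3) = 137.60 g / 63.018 g/mol = 2.1835 mol.
From the equation the HNO3:NH4NO3 mole ratio is 1:1, so n(NH4NO3) = 2.1835 × 1/1 = 2.1835 mol.
Mass of NH4NO3 = 2.1835 mol × 80.052 g/mol = 174.79 g.
This is the theoretical yield. Percent yield = 113.5 g / 174.79 g × 100% = 64.934%.

64.93 %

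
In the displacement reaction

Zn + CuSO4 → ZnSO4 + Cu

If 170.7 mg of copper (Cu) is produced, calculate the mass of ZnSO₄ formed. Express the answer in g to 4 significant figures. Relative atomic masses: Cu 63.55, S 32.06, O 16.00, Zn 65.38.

0.4336 g

M(Cu) = 63.55 g/mol.
M(ZnSO4) = 65.38 + 32.06 + 4(16.00) = 161.44 g/mol.
Convert: 170.7 mg = 0.17070 g.
n(Cu) = 0.17070 g / 63.55 g/mol = 0.0026861 mol.
From the equation the Cu:ZnSO4 mole ratio is 1:1, so n(ZnSO4) = 0.0026861 × 1/1 = 0.0026861 mol.
Mass of ZnSO4 = 0.0026861 mol × 161.44 g/mol = 0.43364 g.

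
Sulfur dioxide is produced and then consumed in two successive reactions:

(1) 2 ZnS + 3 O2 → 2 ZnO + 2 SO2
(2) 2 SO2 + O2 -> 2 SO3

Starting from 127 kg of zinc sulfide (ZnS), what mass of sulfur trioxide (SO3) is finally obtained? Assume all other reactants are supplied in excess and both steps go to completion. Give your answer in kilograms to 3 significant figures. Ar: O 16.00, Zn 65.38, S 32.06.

M(ZnS) = 65.38 + 32.06 = 97.44 g/mol.
M(SO3) = 32.06 + 3(16.00) = 80.06 g/mol.
127 kg = 127000 g.
n(ZnS) = 127000 / 97.44 = 1303 mol.
Step 1 gives a 2:2 ratio of ZnS to SO2, so n(SO2) = 1303 mol.
In step 2 the SO2:SO3 ratio is 2:2, so n(SO3) = 1303 mol.
Mass of SO3 = 1303 × 80.06 = 104300 g = 104 kg.

104 kg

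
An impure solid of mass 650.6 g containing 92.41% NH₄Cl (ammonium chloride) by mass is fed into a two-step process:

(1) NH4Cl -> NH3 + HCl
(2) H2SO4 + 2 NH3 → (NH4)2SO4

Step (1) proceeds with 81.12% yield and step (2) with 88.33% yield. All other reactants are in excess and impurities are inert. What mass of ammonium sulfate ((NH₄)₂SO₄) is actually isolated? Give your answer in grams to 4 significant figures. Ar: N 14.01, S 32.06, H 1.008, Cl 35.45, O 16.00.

532.1 g

Pure NH4Cl = 650.6 × 0.9241 = 601.22 g.
M(NH4Cl) = 14.01 + 4(1.008) + 35.45 = 53.492 g/mol.
M((NH4)2SO4) = 2(14.01) + 8(1.008) + 32.06 + 4(16.00) = 132.144 g/mol.
n(NH4Cl) = 601.22 / 53.492 = 11.239 mol.
Step 1 (NH4Cl:NH3 = 1:1): theoretical n(NH3) = 11.239 mol; at 81.12% yield, n(NH3) = 9.1174 mol.
Step 2 (NH3:(NH4)2SO4 = 2:1): theoretical n((NH4)2SO4) = 4.5587 mol, so theoretical mass = 4.5587 × 132.144 = 602.41 g.
At 88.33% yield, actual mass of (NH4)2SO4 = 602.41 × 0.8833 = 532.11 g.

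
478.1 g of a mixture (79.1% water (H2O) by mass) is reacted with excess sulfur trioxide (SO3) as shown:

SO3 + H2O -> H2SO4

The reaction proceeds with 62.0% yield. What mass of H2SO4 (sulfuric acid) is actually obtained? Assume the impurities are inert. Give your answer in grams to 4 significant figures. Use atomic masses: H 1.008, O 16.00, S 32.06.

Pure H2O available = 478.1 g × 0.791 = 378.18 g.
M(H2O) = 2(1.008) + 16.00 = 18.016 g/mol.
M(H2SO4) = 2(1.008) + 32.06 + 4(16.00) = 98.076 g/mol.
n(H2O) = 378.18 g / 18.016 g/mol = 20.991 mol.
From the equation the H2O:H2SO4 mole ratio is 1:1, so n(H2SO4) = 20.991 × 1/1 = 20.991 mol.
Mass of H2SO4 = 20.991 mol × 98.076 g/mol = 2058.7 g.
Actual mass collected = 2058.7 g × 0.620 = 1276.4 g.

1276 g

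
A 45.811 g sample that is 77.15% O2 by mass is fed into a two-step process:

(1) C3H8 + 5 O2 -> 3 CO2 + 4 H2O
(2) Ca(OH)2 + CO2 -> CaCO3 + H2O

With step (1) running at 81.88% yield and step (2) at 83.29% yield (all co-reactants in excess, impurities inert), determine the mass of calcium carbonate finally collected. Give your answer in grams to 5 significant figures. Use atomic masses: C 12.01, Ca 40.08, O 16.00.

Pure O2 = 45.811 × 0.7715 = 35.3432 g.
M(O2) = 2(16.00) = 32.00 g/mol.
M(CaCO3) = 40.08 + 12.01 + 3(16.00) = 100.09 g/mol.
n(O2) = 35.3432 / 32.00 = 1.10447 mol.
Step 1 (O2:CO2 = 5:3): theoretical n(CO2) = 0.662685 mol; at 81.88% yield, n(CO2) = 0.542606 mol.
Step 2 (CO2:CaCO3 = 1:1): theoretical n(CaCO3) = 0.542606 mol, so theoretical mass = 0.542606 × 100.09 = 54.3095 g.
At 83.29% yield, actual mass of CaCO3 = 54.3095 × 0.8329 = 45.2344 g.

45.234 g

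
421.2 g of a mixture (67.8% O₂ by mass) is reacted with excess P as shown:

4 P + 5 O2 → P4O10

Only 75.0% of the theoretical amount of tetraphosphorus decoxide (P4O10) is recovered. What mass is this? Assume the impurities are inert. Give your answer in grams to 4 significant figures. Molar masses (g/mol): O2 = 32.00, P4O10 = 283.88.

Pure O2 available = 421.2 g × 0.678 = 285.57 g.
n(O2) = 285.57 g / 32.00 g/mol = 8.9242 mol.
From the equation the O2:P4O10 mole ratio is 5:1, so n(P4O10) = 8.9242 × 1/5 = 1.7848 mol.
Mass of P4O10 = 1.7848 mol × 283.88 g/mol = 506.68 g.
Actual mass collected = 506.68 g × 0.750 = 380.01 g.

380.0 g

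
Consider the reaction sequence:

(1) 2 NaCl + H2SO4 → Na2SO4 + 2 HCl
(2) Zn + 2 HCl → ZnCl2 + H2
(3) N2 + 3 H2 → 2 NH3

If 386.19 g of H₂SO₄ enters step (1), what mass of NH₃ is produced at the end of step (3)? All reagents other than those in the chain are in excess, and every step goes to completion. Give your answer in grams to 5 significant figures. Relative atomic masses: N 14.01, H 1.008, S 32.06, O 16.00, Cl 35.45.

44.716 g

M(H2SO4) = 2(1.008) + 32.06 + 4(16.00) = 98.076 g/mol.
M(NH3) = 14.01 + 3(1.008) = 17.034 g/mol.
n(H2SO4) = 386.19 / 98.076 = 3.93766 mol.
Reaction (1): H2SO4→HCl ratio 1:2 ⇒ n(HCl) = 7.87532 mol.
Reaction (2): HCl→H2 ratio 2:1 ⇒ n(H2) = 3.93766 mol.
Reaction (3): H2→NH3 ratio 3:2 ⇒ n(NH3) = 2.62511 mol.
Mass of NH3 = 2.62511 × 17.034 = 44.7161 g.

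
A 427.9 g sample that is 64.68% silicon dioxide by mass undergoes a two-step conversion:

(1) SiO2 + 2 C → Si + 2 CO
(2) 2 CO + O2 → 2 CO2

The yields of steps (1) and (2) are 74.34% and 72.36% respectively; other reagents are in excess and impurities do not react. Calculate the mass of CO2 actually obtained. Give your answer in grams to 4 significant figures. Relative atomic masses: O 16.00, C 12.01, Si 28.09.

218.1 g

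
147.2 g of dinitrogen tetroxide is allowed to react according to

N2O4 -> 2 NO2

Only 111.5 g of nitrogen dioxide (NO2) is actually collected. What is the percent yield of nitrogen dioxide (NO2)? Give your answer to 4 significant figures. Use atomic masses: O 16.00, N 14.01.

75.75 %

M(N2O4) = 2(14.01) + 4(16.00) = 92.02 g/mol.
M(NO2) = 14.01 + 2(16.00) = 46.01 g/mol.
n(N2O4) = 147.20 g / 92.02 g/mol = 1.5997 mol.
From the equation the N2O4:NO2 mole ratio is 1:2, so n(NO2) = 1.5997 × 2/1 = 3.1993 mol.
Mass of NO2 = 3.1993 mol × 46.01 g/mol = 147.20 g.
This is the theoretical yield. Percent yield = 111.5 g / 147.20 g × 100% = 75.747%.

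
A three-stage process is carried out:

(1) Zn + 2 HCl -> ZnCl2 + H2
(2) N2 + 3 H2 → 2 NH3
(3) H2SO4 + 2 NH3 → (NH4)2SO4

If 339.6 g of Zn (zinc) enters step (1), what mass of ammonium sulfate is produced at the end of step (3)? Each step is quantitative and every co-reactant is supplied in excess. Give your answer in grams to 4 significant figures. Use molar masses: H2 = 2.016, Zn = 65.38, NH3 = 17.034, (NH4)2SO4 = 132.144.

228.8 g

n(Zn) = 339.6 / 65.38 = 5.1942 mol.
Reaction (1): Zn→H2 ratio 1:1 ⇒ n(H2) = 5.1942 mol.
Reaction (2): H2→NH3 ratio 3:2 ⇒ n(NH3) = 3.4628 mol.
Reaction (3): NH3→(NH4)2SO4 ratio 2:1 ⇒ n((NH4)2SO4) = 1.7314 mol.
Mass of (NH4)2SO4 = 1.7314 × 132.144 = 228.80 g.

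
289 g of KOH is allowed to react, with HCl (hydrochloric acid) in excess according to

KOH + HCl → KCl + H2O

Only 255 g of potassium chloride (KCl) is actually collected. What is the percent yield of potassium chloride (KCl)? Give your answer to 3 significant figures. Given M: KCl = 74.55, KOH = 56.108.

66.4 %

n(KOH) = 289.0 g / 56.108 g/mol = 5.151 mol.
From the equation the KOH:KCl mole ratio is 1:1, so n(KCl) = 5.151 × 1/1 = 5.151 mol.
Mass of KCl = 5.151 mol × 74.55 g/mol = 384.0 g.
This is the theoretical yield. Percent yield = 255 g / 384.0 g × 100% = 66.41%.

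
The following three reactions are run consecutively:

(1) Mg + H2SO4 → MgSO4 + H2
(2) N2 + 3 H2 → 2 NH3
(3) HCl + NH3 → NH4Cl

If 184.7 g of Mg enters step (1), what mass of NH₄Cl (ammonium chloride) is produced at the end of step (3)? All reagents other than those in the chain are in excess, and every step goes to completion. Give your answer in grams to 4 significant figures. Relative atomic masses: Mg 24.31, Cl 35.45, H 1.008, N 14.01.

M(Mg) = 24.31 g/mol.
M(NH4Cl) = 14.01 + 4(1.008) + 35.45 = 53.492 g/mol.
n(Mg) = 184.7 / 24.31 = 7.5977 mol.
Reaction (1): Mg→H2 ratio 1:1 ⇒ n(H2) = 7.5977 mol.
Reaction (2): H2→NH3 ratio 3:2 ⇒ n(NH3) = 5.0651 mol.
Reaction (3): NH3→NH4Cl ratio 1:1 ⇒ n(NH4Cl) = 5.0651 mol.
Mass of NH4Cl = 5.0651 × 53.492 = 270.94 g.

270.9 g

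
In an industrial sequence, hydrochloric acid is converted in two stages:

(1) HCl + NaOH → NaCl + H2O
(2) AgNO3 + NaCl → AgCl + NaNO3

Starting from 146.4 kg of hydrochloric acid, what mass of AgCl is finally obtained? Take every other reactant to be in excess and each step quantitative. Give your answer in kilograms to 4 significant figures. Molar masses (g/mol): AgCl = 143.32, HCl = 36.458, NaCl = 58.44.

146.4 kg = 146400 g.
n(HCl) = 146400 / 36.458 = 4015.6 mol.
Step 1 gives a 1:1 ratio of HCl to NaCl, so n(NaCl) = 4015.6 mol.
In step 2 the NaCl:AgCl ratio is 1:1, so n(AgCl) = 4015.6 mol.
Mass of AgCl = 4015.6 × 143.32 = 575510 g = 575.5 kg.

575.5 kg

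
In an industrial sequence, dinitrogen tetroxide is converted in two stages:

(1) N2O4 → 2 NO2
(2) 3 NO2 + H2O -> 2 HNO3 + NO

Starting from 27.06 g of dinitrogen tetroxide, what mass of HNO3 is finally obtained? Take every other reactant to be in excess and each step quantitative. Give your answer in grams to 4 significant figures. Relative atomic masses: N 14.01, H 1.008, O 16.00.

24.71 g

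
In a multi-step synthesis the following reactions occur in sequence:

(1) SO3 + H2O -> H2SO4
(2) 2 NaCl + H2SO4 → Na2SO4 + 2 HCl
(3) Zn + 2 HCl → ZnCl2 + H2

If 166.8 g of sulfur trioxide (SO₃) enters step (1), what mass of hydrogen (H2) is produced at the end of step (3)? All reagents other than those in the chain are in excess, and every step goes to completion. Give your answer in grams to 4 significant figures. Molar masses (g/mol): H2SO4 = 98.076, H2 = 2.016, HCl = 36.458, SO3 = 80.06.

4.200 g

n(SO3) = 166.8 / 80.06 = 2.0834 mol.
Reaction (1): SO3→H2SO4 ratio 1:1 ⇒ n(H2SO4) = 2.0834 mol.
Reaction (2): H2SO4→HCl ratio 1:2 ⇒ n(HCl) = 4.1669 mol.
Reaction (3): HCl→H2 ratio 2:1 ⇒ n(H2) = 2.0834 mol.
Mass of H2 = 2.0834 × 2.016 = 4.2002 g.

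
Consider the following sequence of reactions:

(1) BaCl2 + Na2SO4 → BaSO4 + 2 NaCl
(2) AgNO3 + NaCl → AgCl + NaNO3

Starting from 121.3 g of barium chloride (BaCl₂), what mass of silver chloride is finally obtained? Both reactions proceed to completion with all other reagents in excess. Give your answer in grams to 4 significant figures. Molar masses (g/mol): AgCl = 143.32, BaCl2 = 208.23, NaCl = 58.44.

n(BaCl2) = 121.30 / 208.23 = 0.58253 mol.
Step 1 gives a 1:2 ratio of BaCl2 to NaCl, so n(NaCl) = 1.1651 mol.
In step 2 the NaCl:AgCl ratio is 1:1, so n(AgCl) = 1.1651 mol.
Mass of AgCl = 1.1651 × 143.32 = 166.98 g.

167.0 g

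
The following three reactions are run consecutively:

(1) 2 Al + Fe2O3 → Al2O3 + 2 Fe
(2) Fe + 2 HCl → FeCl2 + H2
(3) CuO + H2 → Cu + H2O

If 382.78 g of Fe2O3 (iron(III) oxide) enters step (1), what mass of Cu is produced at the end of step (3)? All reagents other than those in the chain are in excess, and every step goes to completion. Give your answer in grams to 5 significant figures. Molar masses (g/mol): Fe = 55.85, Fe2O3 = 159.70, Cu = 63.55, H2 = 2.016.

304.64 g

n(Fe2O3) = 382.78 / 159.70 = 2.39687 mol.
Reaction (1): Fe2O3→Fe ratio 1:2 ⇒ n(Fe) = 4.79374 mol.
Reaction (2): Fe→H2 ratio 1:1 ⇒ n(H2) = 4.79374 mol.
Reaction (3): H2→Cu ratio 1:1 ⇒ n(Cu) = 4.79374 mol.
Mass of Cu = 4.79374 × 63.55 = 304.642 g.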